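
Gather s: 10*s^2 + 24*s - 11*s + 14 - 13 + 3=10*s^2 + 13*s + 4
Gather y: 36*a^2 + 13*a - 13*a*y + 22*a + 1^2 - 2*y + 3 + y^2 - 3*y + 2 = 36*a^2 + 35*a + y^2 + y*(-13*a - 5) + 6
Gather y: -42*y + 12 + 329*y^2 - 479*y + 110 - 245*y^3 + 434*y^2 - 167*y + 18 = -245*y^3 + 763*y^2 - 688*y + 140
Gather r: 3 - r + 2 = 5 - r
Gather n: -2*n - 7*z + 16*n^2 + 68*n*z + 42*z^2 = 16*n^2 + n*(68*z - 2) + 42*z^2 - 7*z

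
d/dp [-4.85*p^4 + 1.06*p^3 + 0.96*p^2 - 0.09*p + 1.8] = -19.4*p^3 + 3.18*p^2 + 1.92*p - 0.09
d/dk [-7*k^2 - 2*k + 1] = -14*k - 2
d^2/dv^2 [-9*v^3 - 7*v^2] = -54*v - 14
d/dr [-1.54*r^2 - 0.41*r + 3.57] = -3.08*r - 0.41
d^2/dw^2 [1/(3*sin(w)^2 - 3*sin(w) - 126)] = (4*sin(w)^4 - 3*sin(w)^3 + 163*sin(w)^2 - 36*sin(w) - 86)/(3*(sin(w) + cos(w)^2 + 41)^3)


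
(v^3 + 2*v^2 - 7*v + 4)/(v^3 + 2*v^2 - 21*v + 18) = (v^2 + 3*v - 4)/(v^2 + 3*v - 18)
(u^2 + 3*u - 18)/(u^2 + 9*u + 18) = (u - 3)/(u + 3)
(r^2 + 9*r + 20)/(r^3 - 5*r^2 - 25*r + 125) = (r + 4)/(r^2 - 10*r + 25)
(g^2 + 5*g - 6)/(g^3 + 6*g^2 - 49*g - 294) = (g - 1)/(g^2 - 49)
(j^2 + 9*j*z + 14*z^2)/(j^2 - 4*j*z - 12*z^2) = (-j - 7*z)/(-j + 6*z)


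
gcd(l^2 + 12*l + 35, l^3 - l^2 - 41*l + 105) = l + 7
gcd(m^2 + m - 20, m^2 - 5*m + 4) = m - 4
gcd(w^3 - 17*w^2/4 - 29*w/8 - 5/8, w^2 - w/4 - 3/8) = w + 1/2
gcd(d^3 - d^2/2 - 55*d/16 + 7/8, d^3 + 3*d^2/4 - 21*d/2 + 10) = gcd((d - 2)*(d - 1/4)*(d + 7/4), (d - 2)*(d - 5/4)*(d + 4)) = d - 2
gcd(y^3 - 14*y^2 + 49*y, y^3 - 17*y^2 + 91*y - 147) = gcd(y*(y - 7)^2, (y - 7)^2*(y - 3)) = y^2 - 14*y + 49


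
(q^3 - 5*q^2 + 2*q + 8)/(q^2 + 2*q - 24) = (q^2 - q - 2)/(q + 6)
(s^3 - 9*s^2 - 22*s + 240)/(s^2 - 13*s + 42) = (s^2 - 3*s - 40)/(s - 7)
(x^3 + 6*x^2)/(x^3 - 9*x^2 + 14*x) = x*(x + 6)/(x^2 - 9*x + 14)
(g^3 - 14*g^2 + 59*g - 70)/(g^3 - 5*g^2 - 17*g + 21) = (g^2 - 7*g + 10)/(g^2 + 2*g - 3)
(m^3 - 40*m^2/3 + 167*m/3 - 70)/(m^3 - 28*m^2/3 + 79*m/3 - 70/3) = (m - 6)/(m - 2)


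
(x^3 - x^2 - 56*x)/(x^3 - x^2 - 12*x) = (-x^2 + x + 56)/(-x^2 + x + 12)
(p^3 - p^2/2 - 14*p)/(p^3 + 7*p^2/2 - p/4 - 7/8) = 4*p*(p - 4)/(4*p^2 - 1)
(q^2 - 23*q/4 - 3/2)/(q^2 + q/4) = (q - 6)/q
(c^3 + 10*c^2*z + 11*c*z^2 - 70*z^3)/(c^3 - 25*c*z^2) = (-c^2 - 5*c*z + 14*z^2)/(c*(-c + 5*z))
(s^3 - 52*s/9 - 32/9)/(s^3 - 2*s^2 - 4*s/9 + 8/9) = (3*s^2 - 2*s - 16)/(3*s^2 - 8*s + 4)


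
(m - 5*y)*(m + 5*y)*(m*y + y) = m^3*y + m^2*y - 25*m*y^3 - 25*y^3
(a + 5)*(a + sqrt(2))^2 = a^3 + 2*sqrt(2)*a^2 + 5*a^2 + 2*a + 10*sqrt(2)*a + 10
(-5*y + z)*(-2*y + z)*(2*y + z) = 20*y^3 - 4*y^2*z - 5*y*z^2 + z^3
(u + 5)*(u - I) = u^2 + 5*u - I*u - 5*I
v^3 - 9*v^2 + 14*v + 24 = (v - 6)*(v - 4)*(v + 1)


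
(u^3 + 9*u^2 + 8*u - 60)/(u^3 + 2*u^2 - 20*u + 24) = (u + 5)/(u - 2)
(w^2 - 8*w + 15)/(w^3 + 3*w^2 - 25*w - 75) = (w - 3)/(w^2 + 8*w + 15)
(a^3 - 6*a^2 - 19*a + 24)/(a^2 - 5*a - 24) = a - 1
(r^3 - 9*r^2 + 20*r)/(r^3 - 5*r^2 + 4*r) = (r - 5)/(r - 1)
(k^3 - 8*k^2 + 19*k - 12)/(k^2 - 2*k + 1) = (k^2 - 7*k + 12)/(k - 1)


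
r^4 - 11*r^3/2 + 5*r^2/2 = r^2*(r - 5)*(r - 1/2)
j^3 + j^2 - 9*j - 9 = (j - 3)*(j + 1)*(j + 3)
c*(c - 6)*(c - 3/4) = c^3 - 27*c^2/4 + 9*c/2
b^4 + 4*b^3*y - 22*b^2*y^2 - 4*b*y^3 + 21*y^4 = (b - 3*y)*(b - y)*(b + y)*(b + 7*y)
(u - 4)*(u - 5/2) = u^2 - 13*u/2 + 10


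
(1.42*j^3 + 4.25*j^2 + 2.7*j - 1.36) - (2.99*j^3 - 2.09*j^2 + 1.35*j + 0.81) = -1.57*j^3 + 6.34*j^2 + 1.35*j - 2.17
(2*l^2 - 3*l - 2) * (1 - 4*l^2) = -8*l^4 + 12*l^3 + 10*l^2 - 3*l - 2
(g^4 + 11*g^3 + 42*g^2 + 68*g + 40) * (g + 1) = g^5 + 12*g^4 + 53*g^3 + 110*g^2 + 108*g + 40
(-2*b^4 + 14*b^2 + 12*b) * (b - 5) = -2*b^5 + 10*b^4 + 14*b^3 - 58*b^2 - 60*b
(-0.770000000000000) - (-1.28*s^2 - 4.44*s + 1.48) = 1.28*s^2 + 4.44*s - 2.25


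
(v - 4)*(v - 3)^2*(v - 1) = v^4 - 11*v^3 + 43*v^2 - 69*v + 36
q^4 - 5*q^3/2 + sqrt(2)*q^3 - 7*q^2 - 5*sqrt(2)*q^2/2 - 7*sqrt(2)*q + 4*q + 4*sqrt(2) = (q - 4)*(q - 1/2)*(q + 2)*(q + sqrt(2))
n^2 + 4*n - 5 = (n - 1)*(n + 5)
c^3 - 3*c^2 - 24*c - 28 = (c - 7)*(c + 2)^2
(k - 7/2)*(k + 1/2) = k^2 - 3*k - 7/4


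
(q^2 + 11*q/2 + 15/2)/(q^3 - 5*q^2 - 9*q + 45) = (q + 5/2)/(q^2 - 8*q + 15)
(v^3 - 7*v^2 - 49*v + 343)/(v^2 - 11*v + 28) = (v^2 - 49)/(v - 4)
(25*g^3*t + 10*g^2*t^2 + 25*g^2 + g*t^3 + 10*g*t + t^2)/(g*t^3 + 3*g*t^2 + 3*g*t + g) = (25*g^3*t + 10*g^2*t^2 + 25*g^2 + g*t^3 + 10*g*t + t^2)/(g*(t^3 + 3*t^2 + 3*t + 1))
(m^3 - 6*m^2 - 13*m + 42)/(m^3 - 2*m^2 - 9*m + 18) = (m - 7)/(m - 3)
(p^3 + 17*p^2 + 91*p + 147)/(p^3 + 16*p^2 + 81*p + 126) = (p + 7)/(p + 6)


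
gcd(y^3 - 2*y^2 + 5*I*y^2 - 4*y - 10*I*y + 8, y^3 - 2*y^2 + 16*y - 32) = y^2 + y*(-2 + 4*I) - 8*I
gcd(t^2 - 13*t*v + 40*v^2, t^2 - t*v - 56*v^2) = t - 8*v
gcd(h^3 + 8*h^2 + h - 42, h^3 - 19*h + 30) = h - 2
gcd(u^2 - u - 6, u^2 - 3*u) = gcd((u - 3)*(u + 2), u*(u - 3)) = u - 3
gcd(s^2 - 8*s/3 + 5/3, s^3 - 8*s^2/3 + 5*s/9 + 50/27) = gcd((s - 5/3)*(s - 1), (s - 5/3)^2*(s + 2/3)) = s - 5/3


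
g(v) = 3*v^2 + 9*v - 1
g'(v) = 6*v + 9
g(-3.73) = 7.17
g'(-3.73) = -13.38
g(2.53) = 40.97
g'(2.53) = 24.18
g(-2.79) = -2.76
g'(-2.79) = -7.74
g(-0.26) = -3.14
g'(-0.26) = 7.44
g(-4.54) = 19.97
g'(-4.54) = -18.24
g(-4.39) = 17.31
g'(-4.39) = -17.34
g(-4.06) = 11.91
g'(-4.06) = -15.36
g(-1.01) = -7.03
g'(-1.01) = 2.94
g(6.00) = 161.00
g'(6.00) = 45.00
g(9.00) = 323.00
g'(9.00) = 63.00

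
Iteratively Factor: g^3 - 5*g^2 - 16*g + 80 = (g + 4)*(g^2 - 9*g + 20) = (g - 4)*(g + 4)*(g - 5)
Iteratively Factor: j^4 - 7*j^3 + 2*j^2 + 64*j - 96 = (j + 3)*(j^3 - 10*j^2 + 32*j - 32) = (j - 4)*(j + 3)*(j^2 - 6*j + 8) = (j - 4)*(j - 2)*(j + 3)*(j - 4)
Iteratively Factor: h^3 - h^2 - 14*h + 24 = (h - 2)*(h^2 + h - 12) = (h - 2)*(h + 4)*(h - 3)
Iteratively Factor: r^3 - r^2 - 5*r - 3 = (r + 1)*(r^2 - 2*r - 3) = (r - 3)*(r + 1)*(r + 1)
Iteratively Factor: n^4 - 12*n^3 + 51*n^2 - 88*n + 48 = (n - 3)*(n^3 - 9*n^2 + 24*n - 16) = (n - 4)*(n - 3)*(n^2 - 5*n + 4) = (n - 4)*(n - 3)*(n - 1)*(n - 4)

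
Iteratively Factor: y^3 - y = (y)*(y^2 - 1) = y*(y + 1)*(y - 1)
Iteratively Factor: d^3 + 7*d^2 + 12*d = (d + 3)*(d^2 + 4*d) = (d + 3)*(d + 4)*(d)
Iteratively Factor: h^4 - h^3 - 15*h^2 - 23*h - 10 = (h + 1)*(h^3 - 2*h^2 - 13*h - 10) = (h + 1)*(h + 2)*(h^2 - 4*h - 5) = (h - 5)*(h + 1)*(h + 2)*(h + 1)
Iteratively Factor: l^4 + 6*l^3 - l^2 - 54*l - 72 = (l + 3)*(l^3 + 3*l^2 - 10*l - 24) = (l + 2)*(l + 3)*(l^2 + l - 12) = (l + 2)*(l + 3)*(l + 4)*(l - 3)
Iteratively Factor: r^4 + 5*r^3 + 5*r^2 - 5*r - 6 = (r - 1)*(r^3 + 6*r^2 + 11*r + 6) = (r - 1)*(r + 1)*(r^2 + 5*r + 6) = (r - 1)*(r + 1)*(r + 2)*(r + 3)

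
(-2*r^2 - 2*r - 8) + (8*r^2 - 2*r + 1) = 6*r^2 - 4*r - 7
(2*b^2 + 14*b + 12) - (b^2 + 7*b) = b^2 + 7*b + 12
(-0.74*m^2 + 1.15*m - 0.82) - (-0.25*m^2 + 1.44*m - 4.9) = -0.49*m^2 - 0.29*m + 4.08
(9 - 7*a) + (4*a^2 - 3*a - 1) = 4*a^2 - 10*a + 8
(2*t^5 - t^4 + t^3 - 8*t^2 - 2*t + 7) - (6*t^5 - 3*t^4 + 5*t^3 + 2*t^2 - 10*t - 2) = -4*t^5 + 2*t^4 - 4*t^3 - 10*t^2 + 8*t + 9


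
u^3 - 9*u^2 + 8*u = u*(u - 8)*(u - 1)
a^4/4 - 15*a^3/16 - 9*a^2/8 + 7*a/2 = a*(a/4 + 1/2)*(a - 4)*(a - 7/4)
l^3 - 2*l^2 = l^2*(l - 2)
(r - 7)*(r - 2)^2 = r^3 - 11*r^2 + 32*r - 28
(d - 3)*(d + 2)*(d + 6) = d^3 + 5*d^2 - 12*d - 36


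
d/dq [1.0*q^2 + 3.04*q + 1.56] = 2.0*q + 3.04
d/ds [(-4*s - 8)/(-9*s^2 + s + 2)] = 36*s*(-s - 4)/(81*s^4 - 18*s^3 - 35*s^2 + 4*s + 4)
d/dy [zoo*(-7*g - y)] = zoo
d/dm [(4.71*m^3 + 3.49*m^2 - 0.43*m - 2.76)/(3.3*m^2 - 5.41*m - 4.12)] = (15.543*m^4 - 50.9622*m^3 - 75.6775*m^2 - 10.5416*m - 13.16)/(10.89*m^4 - 35.706*m^3 + 2.0761*m^2 + 44.5784*m + 16.9744)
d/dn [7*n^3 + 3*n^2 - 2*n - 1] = 21*n^2 + 6*n - 2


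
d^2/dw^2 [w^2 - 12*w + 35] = 2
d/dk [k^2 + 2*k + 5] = 2*k + 2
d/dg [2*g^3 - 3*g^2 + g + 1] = 6*g^2 - 6*g + 1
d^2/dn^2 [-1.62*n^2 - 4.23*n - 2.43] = -3.24000000000000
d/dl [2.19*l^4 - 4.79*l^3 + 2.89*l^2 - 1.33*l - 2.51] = 8.76*l^3 - 14.37*l^2 + 5.78*l - 1.33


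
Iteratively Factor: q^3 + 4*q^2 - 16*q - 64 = (q + 4)*(q^2 - 16) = (q - 4)*(q + 4)*(q + 4)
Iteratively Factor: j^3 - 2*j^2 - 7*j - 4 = (j + 1)*(j^2 - 3*j - 4) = (j + 1)^2*(j - 4)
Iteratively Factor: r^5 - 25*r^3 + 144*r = (r - 3)*(r^4 + 3*r^3 - 16*r^2 - 48*r) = r*(r - 3)*(r^3 + 3*r^2 - 16*r - 48) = r*(r - 4)*(r - 3)*(r^2 + 7*r + 12) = r*(r - 4)*(r - 3)*(r + 3)*(r + 4)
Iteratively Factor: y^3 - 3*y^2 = (y)*(y^2 - 3*y) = y^2*(y - 3)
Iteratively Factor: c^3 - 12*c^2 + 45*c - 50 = (c - 5)*(c^2 - 7*c + 10) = (c - 5)^2*(c - 2)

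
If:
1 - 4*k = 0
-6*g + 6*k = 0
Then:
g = 1/4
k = 1/4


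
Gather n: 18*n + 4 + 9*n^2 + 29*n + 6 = 9*n^2 + 47*n + 10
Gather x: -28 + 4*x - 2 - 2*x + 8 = 2*x - 22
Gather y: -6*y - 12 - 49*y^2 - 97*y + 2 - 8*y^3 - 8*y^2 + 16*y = -8*y^3 - 57*y^2 - 87*y - 10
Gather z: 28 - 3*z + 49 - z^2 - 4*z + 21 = -z^2 - 7*z + 98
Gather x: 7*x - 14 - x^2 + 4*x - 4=-x^2 + 11*x - 18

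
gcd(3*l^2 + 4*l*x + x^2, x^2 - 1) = 1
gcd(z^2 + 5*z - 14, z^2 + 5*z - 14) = z^2 + 5*z - 14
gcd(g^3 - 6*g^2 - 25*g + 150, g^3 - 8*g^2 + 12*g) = g - 6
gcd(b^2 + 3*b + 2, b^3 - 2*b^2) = 1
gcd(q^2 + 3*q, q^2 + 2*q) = q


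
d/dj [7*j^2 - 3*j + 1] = 14*j - 3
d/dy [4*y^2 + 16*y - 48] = 8*y + 16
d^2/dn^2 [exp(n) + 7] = exp(n)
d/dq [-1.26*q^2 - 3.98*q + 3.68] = -2.52*q - 3.98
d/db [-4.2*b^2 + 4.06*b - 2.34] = 4.06 - 8.4*b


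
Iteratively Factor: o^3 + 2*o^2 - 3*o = (o)*(o^2 + 2*o - 3) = o*(o + 3)*(o - 1)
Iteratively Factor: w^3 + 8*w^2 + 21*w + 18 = (w + 3)*(w^2 + 5*w + 6) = (w + 2)*(w + 3)*(w + 3)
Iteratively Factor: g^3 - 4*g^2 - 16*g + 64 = (g + 4)*(g^2 - 8*g + 16) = (g - 4)*(g + 4)*(g - 4)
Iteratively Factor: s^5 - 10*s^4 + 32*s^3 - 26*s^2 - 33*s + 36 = (s - 3)*(s^4 - 7*s^3 + 11*s^2 + 7*s - 12) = (s - 3)*(s + 1)*(s^3 - 8*s^2 + 19*s - 12) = (s - 3)^2*(s + 1)*(s^2 - 5*s + 4) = (s - 3)^2*(s - 1)*(s + 1)*(s - 4)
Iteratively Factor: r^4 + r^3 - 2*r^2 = (r + 2)*(r^3 - r^2) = r*(r + 2)*(r^2 - r) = r*(r - 1)*(r + 2)*(r)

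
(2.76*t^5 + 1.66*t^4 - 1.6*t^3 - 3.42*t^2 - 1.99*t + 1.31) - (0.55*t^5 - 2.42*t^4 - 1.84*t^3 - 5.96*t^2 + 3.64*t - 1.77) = 2.21*t^5 + 4.08*t^4 + 0.24*t^3 + 2.54*t^2 - 5.63*t + 3.08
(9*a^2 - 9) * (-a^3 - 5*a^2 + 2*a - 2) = -9*a^5 - 45*a^4 + 27*a^3 + 27*a^2 - 18*a + 18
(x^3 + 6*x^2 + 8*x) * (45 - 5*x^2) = -5*x^5 - 30*x^4 + 5*x^3 + 270*x^2 + 360*x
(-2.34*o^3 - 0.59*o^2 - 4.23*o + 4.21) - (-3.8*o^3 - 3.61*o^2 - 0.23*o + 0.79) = 1.46*o^3 + 3.02*o^2 - 4.0*o + 3.42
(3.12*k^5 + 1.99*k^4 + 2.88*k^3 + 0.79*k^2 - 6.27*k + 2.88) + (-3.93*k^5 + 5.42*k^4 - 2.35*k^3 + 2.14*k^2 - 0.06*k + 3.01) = -0.81*k^5 + 7.41*k^4 + 0.53*k^3 + 2.93*k^2 - 6.33*k + 5.89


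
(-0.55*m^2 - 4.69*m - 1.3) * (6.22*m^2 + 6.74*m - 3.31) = -3.421*m^4 - 32.8788*m^3 - 37.8761*m^2 + 6.7619*m + 4.303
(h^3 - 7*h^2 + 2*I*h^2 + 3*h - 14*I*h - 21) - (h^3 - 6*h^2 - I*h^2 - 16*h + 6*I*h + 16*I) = -h^2 + 3*I*h^2 + 19*h - 20*I*h - 21 - 16*I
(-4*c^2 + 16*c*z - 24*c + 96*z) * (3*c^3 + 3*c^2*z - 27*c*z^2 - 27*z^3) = -12*c^5 + 36*c^4*z - 72*c^4 + 156*c^3*z^2 + 216*c^3*z - 324*c^2*z^3 + 936*c^2*z^2 - 432*c*z^4 - 1944*c*z^3 - 2592*z^4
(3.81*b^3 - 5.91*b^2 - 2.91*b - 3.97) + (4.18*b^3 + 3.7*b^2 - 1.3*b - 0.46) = 7.99*b^3 - 2.21*b^2 - 4.21*b - 4.43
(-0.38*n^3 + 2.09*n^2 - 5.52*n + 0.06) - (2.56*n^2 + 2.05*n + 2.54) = -0.38*n^3 - 0.47*n^2 - 7.57*n - 2.48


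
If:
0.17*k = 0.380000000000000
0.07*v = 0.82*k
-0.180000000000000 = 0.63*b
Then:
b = -0.29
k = 2.24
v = 26.18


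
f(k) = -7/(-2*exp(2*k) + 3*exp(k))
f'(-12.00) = 379761.18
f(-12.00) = -379762.74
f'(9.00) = 0.00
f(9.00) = 0.00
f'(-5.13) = 394.37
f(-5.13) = -395.93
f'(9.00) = -0.00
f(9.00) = 0.00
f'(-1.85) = 14.64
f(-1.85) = -16.58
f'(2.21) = -0.11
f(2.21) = 0.05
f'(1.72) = -0.36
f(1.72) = 0.15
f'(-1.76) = 13.33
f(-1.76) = -15.32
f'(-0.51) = 2.15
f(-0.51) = -6.48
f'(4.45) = -0.00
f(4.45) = 0.00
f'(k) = -7*(4*exp(2*k) - 3*exp(k))/(-2*exp(2*k) + 3*exp(k))^2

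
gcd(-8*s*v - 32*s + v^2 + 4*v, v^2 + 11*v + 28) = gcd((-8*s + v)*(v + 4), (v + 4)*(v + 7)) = v + 4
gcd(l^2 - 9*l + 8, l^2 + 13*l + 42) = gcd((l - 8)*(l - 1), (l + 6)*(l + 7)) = 1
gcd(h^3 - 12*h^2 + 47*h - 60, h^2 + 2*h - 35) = h - 5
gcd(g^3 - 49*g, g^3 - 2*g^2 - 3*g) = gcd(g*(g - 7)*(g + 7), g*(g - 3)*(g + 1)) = g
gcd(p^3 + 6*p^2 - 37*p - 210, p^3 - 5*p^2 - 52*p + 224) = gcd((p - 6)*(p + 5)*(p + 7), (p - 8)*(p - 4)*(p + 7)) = p + 7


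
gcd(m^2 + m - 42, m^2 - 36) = m - 6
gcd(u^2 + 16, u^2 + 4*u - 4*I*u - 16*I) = u - 4*I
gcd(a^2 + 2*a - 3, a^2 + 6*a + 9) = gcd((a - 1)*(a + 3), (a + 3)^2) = a + 3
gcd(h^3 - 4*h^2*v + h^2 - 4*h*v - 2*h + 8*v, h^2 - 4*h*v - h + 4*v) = -h^2 + 4*h*v + h - 4*v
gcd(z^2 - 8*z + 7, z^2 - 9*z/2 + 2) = 1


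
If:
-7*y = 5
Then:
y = -5/7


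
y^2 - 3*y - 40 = (y - 8)*(y + 5)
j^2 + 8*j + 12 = (j + 2)*(j + 6)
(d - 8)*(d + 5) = d^2 - 3*d - 40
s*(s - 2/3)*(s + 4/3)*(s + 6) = s^4 + 20*s^3/3 + 28*s^2/9 - 16*s/3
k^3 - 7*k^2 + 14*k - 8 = (k - 4)*(k - 2)*(k - 1)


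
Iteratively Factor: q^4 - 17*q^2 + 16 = (q + 1)*(q^3 - q^2 - 16*q + 16) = (q + 1)*(q + 4)*(q^2 - 5*q + 4) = (q - 1)*(q + 1)*(q + 4)*(q - 4)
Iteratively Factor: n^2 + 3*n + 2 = (n + 1)*(n + 2)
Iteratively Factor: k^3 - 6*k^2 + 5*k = (k - 1)*(k^2 - 5*k) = k*(k - 1)*(k - 5)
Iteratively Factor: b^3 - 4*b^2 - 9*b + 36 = (b - 4)*(b^2 - 9) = (b - 4)*(b + 3)*(b - 3)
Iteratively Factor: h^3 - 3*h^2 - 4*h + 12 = (h + 2)*(h^2 - 5*h + 6) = (h - 3)*(h + 2)*(h - 2)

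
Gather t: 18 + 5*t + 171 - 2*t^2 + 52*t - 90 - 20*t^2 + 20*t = -22*t^2 + 77*t + 99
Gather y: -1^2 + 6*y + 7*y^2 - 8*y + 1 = 7*y^2 - 2*y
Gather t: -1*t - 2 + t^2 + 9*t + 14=t^2 + 8*t + 12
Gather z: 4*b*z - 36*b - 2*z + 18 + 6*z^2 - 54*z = -36*b + 6*z^2 + z*(4*b - 56) + 18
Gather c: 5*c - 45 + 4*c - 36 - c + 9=8*c - 72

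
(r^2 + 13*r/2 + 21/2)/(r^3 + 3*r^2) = (r + 7/2)/r^2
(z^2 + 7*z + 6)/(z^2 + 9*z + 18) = (z + 1)/(z + 3)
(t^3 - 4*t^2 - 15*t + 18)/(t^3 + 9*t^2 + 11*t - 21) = (t - 6)/(t + 7)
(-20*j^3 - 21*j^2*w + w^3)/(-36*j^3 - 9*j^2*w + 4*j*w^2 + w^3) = (-5*j^2 - 4*j*w + w^2)/(-9*j^2 + w^2)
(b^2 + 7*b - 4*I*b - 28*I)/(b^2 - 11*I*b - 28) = (b + 7)/(b - 7*I)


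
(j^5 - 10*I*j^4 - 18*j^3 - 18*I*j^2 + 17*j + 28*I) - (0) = j^5 - 10*I*j^4 - 18*j^3 - 18*I*j^2 + 17*j + 28*I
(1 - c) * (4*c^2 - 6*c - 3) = -4*c^3 + 10*c^2 - 3*c - 3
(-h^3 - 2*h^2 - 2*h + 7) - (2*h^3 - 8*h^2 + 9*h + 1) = -3*h^3 + 6*h^2 - 11*h + 6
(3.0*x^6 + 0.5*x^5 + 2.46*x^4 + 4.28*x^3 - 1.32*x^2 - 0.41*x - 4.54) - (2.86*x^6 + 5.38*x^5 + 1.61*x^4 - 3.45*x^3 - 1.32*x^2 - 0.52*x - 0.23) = 0.14*x^6 - 4.88*x^5 + 0.85*x^4 + 7.73*x^3 + 0.11*x - 4.31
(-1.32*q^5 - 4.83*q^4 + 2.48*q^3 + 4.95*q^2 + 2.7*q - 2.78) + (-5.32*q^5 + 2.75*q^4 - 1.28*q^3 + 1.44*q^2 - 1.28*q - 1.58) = -6.64*q^5 - 2.08*q^4 + 1.2*q^3 + 6.39*q^2 + 1.42*q - 4.36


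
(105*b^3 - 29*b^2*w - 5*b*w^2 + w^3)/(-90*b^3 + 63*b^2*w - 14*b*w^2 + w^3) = (-35*b^2 - 2*b*w + w^2)/(30*b^2 - 11*b*w + w^2)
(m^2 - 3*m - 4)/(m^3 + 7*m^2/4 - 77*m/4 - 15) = 4*(m + 1)/(4*m^2 + 23*m + 15)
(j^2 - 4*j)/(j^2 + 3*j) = (j - 4)/(j + 3)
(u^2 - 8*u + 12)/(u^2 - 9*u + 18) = (u - 2)/(u - 3)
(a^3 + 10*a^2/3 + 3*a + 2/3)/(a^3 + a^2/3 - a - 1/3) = (a + 2)/(a - 1)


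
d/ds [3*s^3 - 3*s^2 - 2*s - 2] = 9*s^2 - 6*s - 2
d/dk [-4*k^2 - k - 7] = -8*k - 1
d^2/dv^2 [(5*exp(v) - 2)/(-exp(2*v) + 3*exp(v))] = (-5*exp(3*v) - 7*exp(2*v) - 18*exp(v) + 18)*exp(-v)/(exp(3*v) - 9*exp(2*v) + 27*exp(v) - 27)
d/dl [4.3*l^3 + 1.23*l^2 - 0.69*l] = 12.9*l^2 + 2.46*l - 0.69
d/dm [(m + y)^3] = 3*(m + y)^2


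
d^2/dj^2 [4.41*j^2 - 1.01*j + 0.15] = 8.82000000000000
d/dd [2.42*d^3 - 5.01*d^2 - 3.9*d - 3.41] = 7.26*d^2 - 10.02*d - 3.9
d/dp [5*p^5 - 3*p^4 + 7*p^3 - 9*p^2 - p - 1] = 25*p^4 - 12*p^3 + 21*p^2 - 18*p - 1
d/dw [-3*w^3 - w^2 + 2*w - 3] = -9*w^2 - 2*w + 2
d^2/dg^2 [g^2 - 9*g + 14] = 2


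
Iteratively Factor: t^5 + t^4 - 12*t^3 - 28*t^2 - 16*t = (t + 2)*(t^4 - t^3 - 10*t^2 - 8*t) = (t + 1)*(t + 2)*(t^3 - 2*t^2 - 8*t) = (t - 4)*(t + 1)*(t + 2)*(t^2 + 2*t) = t*(t - 4)*(t + 1)*(t + 2)*(t + 2)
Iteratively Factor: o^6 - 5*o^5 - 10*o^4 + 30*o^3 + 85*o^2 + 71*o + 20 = (o - 4)*(o^5 - o^4 - 14*o^3 - 26*o^2 - 19*o - 5) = (o - 4)*(o + 1)*(o^4 - 2*o^3 - 12*o^2 - 14*o - 5) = (o - 4)*(o + 1)^2*(o^3 - 3*o^2 - 9*o - 5) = (o - 4)*(o + 1)^3*(o^2 - 4*o - 5) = (o - 4)*(o + 1)^4*(o - 5)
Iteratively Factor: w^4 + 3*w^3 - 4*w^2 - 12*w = (w + 2)*(w^3 + w^2 - 6*w) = w*(w + 2)*(w^2 + w - 6) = w*(w + 2)*(w + 3)*(w - 2)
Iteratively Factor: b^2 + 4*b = (b)*(b + 4)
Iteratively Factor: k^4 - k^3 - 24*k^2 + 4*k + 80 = (k - 2)*(k^3 + k^2 - 22*k - 40) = (k - 2)*(k + 2)*(k^2 - k - 20) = (k - 5)*(k - 2)*(k + 2)*(k + 4)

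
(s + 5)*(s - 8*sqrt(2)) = s^2 - 8*sqrt(2)*s + 5*s - 40*sqrt(2)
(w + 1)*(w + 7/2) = w^2 + 9*w/2 + 7/2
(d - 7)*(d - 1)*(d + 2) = d^3 - 6*d^2 - 9*d + 14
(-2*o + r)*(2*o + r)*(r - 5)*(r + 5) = -4*o^2*r^2 + 100*o^2 + r^4 - 25*r^2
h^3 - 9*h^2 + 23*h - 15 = (h - 5)*(h - 3)*(h - 1)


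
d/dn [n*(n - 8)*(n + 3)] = 3*n^2 - 10*n - 24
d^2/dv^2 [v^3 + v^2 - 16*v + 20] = 6*v + 2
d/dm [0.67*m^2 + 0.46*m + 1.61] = 1.34*m + 0.46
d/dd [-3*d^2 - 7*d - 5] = -6*d - 7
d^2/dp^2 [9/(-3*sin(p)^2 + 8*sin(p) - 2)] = 18*(18*sin(p)^4 - 36*sin(p)^3 - 7*sin(p)^2 + 80*sin(p) - 58)/(3*sin(p)^2 - 8*sin(p) + 2)^3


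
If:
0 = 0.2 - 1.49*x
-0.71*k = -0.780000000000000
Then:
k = 1.10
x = 0.13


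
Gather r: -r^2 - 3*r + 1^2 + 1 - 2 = -r^2 - 3*r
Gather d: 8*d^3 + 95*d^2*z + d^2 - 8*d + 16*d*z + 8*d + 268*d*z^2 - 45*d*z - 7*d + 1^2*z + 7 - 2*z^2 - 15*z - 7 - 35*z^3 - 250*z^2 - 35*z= 8*d^3 + d^2*(95*z + 1) + d*(268*z^2 - 29*z - 7) - 35*z^3 - 252*z^2 - 49*z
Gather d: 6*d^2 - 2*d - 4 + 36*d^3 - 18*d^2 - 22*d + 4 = 36*d^3 - 12*d^2 - 24*d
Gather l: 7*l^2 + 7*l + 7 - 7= 7*l^2 + 7*l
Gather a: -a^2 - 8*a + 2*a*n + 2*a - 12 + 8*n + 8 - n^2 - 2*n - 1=-a^2 + a*(2*n - 6) - n^2 + 6*n - 5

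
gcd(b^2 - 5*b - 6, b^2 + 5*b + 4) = b + 1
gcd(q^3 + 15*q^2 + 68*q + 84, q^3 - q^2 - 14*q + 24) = 1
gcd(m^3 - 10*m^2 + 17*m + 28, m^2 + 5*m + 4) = m + 1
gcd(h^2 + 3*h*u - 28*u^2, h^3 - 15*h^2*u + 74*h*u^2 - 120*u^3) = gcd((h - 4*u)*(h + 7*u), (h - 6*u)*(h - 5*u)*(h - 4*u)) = -h + 4*u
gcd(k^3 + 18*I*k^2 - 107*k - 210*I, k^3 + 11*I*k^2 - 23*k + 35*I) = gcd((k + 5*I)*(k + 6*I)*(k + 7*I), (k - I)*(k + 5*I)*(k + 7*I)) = k^2 + 12*I*k - 35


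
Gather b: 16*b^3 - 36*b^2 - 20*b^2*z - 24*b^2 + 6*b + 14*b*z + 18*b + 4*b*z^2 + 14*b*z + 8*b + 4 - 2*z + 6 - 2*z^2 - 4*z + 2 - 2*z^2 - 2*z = 16*b^3 + b^2*(-20*z - 60) + b*(4*z^2 + 28*z + 32) - 4*z^2 - 8*z + 12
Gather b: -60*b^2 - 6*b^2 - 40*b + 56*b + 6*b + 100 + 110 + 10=-66*b^2 + 22*b + 220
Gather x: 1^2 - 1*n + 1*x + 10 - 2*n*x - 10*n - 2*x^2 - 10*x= -11*n - 2*x^2 + x*(-2*n - 9) + 11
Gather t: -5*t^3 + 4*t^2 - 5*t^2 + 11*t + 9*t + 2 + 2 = -5*t^3 - t^2 + 20*t + 4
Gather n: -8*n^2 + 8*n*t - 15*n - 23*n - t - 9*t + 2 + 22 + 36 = -8*n^2 + n*(8*t - 38) - 10*t + 60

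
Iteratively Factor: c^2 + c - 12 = (c - 3)*(c + 4)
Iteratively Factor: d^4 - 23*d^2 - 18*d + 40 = (d + 2)*(d^3 - 2*d^2 - 19*d + 20) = (d - 1)*(d + 2)*(d^2 - d - 20) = (d - 1)*(d + 2)*(d + 4)*(d - 5)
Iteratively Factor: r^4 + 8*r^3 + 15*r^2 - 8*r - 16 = (r - 1)*(r^3 + 9*r^2 + 24*r + 16) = (r - 1)*(r + 1)*(r^2 + 8*r + 16) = (r - 1)*(r + 1)*(r + 4)*(r + 4)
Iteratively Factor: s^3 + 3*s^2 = (s)*(s^2 + 3*s) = s*(s + 3)*(s)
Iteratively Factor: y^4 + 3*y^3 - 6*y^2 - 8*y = (y + 1)*(y^3 + 2*y^2 - 8*y) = (y + 1)*(y + 4)*(y^2 - 2*y) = (y - 2)*(y + 1)*(y + 4)*(y)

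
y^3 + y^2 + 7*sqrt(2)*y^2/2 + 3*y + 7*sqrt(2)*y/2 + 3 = (y + 1)*(y + sqrt(2)/2)*(y + 3*sqrt(2))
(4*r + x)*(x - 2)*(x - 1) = 4*r*x^2 - 12*r*x + 8*r + x^3 - 3*x^2 + 2*x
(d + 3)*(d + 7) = d^2 + 10*d + 21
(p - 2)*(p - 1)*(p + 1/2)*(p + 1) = p^4 - 3*p^3/2 - 2*p^2 + 3*p/2 + 1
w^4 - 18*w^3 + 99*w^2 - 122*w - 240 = (w - 8)*(w - 6)*(w - 5)*(w + 1)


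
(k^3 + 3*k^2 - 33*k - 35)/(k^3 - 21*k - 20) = (k + 7)/(k + 4)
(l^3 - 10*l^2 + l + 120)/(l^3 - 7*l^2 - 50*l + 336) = (l^2 - 2*l - 15)/(l^2 + l - 42)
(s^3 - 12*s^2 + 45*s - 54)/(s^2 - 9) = (s^2 - 9*s + 18)/(s + 3)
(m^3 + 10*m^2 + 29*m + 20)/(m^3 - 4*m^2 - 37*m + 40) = (m^2 + 5*m + 4)/(m^2 - 9*m + 8)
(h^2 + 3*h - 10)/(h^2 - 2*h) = (h + 5)/h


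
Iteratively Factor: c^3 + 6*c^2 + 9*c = (c + 3)*(c^2 + 3*c) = (c + 3)^2*(c)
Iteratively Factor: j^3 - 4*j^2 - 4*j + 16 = (j - 2)*(j^2 - 2*j - 8) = (j - 2)*(j + 2)*(j - 4)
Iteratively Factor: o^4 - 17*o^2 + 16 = (o - 1)*(o^3 + o^2 - 16*o - 16) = (o - 1)*(o + 4)*(o^2 - 3*o - 4) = (o - 4)*(o - 1)*(o + 4)*(o + 1)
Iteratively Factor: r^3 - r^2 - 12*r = (r)*(r^2 - r - 12) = r*(r + 3)*(r - 4)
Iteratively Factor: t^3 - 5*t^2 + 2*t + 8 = (t + 1)*(t^2 - 6*t + 8) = (t - 2)*(t + 1)*(t - 4)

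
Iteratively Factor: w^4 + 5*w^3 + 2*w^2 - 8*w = (w - 1)*(w^3 + 6*w^2 + 8*w) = (w - 1)*(w + 4)*(w^2 + 2*w) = w*(w - 1)*(w + 4)*(w + 2)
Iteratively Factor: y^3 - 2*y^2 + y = (y - 1)*(y^2 - y) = (y - 1)^2*(y)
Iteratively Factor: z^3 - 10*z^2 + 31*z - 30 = (z - 3)*(z^2 - 7*z + 10) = (z - 3)*(z - 2)*(z - 5)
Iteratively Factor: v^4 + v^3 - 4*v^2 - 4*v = (v - 2)*(v^3 + 3*v^2 + 2*v) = v*(v - 2)*(v^2 + 3*v + 2) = v*(v - 2)*(v + 2)*(v + 1)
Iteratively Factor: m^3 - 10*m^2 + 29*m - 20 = (m - 5)*(m^2 - 5*m + 4) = (m - 5)*(m - 4)*(m - 1)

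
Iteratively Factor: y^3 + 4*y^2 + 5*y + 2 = (y + 1)*(y^2 + 3*y + 2) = (y + 1)*(y + 2)*(y + 1)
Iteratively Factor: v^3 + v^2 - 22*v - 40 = (v + 2)*(v^2 - v - 20) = (v - 5)*(v + 2)*(v + 4)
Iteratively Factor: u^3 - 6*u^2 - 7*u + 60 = (u - 4)*(u^2 - 2*u - 15) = (u - 4)*(u + 3)*(u - 5)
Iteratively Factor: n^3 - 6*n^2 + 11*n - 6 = (n - 3)*(n^2 - 3*n + 2) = (n - 3)*(n - 2)*(n - 1)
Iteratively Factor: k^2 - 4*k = (k - 4)*(k)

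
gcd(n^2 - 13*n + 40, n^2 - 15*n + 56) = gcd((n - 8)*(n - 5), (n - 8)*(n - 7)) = n - 8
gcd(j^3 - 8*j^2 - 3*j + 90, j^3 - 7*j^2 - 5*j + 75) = j^2 - 2*j - 15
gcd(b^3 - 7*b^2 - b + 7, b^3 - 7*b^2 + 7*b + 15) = b + 1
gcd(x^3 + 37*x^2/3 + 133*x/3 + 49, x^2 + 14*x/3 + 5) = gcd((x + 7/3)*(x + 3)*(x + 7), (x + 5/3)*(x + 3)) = x + 3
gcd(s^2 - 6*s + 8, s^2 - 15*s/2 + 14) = s - 4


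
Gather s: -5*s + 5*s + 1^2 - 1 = 0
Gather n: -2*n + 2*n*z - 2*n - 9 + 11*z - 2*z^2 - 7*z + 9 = n*(2*z - 4) - 2*z^2 + 4*z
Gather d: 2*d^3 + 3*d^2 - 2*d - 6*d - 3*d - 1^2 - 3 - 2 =2*d^3 + 3*d^2 - 11*d - 6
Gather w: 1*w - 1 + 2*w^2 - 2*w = 2*w^2 - w - 1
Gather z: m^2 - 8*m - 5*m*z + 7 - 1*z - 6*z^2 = m^2 - 8*m - 6*z^2 + z*(-5*m - 1) + 7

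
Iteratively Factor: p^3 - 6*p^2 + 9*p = (p - 3)*(p^2 - 3*p) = p*(p - 3)*(p - 3)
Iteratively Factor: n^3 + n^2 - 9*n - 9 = (n + 1)*(n^2 - 9) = (n - 3)*(n + 1)*(n + 3)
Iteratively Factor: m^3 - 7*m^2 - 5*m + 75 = (m + 3)*(m^2 - 10*m + 25) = (m - 5)*(m + 3)*(m - 5)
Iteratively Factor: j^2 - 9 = (j - 3)*(j + 3)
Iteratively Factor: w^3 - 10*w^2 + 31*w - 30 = (w - 5)*(w^2 - 5*w + 6) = (w - 5)*(w - 3)*(w - 2)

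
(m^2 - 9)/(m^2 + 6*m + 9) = (m - 3)/(m + 3)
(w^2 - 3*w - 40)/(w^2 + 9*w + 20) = (w - 8)/(w + 4)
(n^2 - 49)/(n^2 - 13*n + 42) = (n + 7)/(n - 6)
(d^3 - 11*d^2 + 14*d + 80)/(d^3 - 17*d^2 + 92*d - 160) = (d + 2)/(d - 4)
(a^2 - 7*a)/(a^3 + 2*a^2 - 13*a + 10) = a*(a - 7)/(a^3 + 2*a^2 - 13*a + 10)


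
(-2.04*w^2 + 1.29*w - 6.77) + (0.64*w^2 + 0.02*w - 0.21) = -1.4*w^2 + 1.31*w - 6.98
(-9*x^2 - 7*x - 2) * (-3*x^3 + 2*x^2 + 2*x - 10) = 27*x^5 + 3*x^4 - 26*x^3 + 72*x^2 + 66*x + 20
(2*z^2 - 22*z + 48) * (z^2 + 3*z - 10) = 2*z^4 - 16*z^3 - 38*z^2 + 364*z - 480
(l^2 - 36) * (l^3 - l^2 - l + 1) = l^5 - l^4 - 37*l^3 + 37*l^2 + 36*l - 36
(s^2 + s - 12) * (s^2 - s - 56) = s^4 - 69*s^2 - 44*s + 672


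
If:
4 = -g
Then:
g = -4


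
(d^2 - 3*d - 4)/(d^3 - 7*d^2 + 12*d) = (d + 1)/(d*(d - 3))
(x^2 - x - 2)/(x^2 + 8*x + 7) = (x - 2)/(x + 7)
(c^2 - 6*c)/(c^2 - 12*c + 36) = c/(c - 6)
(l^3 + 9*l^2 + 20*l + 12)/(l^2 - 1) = (l^2 + 8*l + 12)/(l - 1)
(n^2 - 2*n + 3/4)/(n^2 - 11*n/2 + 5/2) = (n - 3/2)/(n - 5)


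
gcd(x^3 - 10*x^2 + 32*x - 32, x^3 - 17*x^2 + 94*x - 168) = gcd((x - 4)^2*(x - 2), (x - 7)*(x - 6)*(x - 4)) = x - 4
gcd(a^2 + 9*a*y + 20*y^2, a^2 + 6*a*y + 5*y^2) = a + 5*y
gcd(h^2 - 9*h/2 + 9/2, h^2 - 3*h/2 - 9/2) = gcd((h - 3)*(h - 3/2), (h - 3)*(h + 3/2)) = h - 3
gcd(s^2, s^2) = s^2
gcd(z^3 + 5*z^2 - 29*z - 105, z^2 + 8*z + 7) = z + 7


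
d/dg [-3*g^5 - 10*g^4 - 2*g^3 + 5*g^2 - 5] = g*(-15*g^3 - 40*g^2 - 6*g + 10)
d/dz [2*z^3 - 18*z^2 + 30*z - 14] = 6*z^2 - 36*z + 30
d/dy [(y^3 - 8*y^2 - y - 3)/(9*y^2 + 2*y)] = (9*y^4 + 4*y^3 - 7*y^2 + 54*y + 6)/(y^2*(81*y^2 + 36*y + 4))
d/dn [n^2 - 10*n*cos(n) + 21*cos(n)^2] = 10*n*sin(n) + 2*n - 21*sin(2*n) - 10*cos(n)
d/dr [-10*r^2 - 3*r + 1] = -20*r - 3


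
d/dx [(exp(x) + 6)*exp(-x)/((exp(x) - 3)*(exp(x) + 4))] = (-2*exp(3*x) - 19*exp(2*x) - 12*exp(x) + 72)*exp(-x)/(exp(4*x) + 2*exp(3*x) - 23*exp(2*x) - 24*exp(x) + 144)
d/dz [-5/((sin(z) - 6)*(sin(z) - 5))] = 5*(2*sin(z) - 11)*cos(z)/((sin(z) - 6)^2*(sin(z) - 5)^2)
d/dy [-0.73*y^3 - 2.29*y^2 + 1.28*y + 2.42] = -2.19*y^2 - 4.58*y + 1.28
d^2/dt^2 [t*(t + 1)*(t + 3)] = 6*t + 8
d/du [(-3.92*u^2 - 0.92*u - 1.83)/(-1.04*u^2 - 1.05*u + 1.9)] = (3.1592*u^2 - 18.7024*u - 3.6695)/(1.0816*u^4 + 2.184*u^3 - 2.8495*u^2 - 3.99*u + 3.61)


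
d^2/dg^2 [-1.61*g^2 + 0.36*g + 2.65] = -3.22000000000000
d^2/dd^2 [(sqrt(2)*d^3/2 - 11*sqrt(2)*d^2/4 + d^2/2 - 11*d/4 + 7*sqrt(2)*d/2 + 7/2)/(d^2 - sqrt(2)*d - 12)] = (-33*d^3 + 44*sqrt(2)*d^3 - 396*sqrt(2)*d^2 + 258*d^2 - 396*d + 1326*sqrt(2)*d - 1452*sqrt(2) + 148)/(2*(d^6 - 3*sqrt(2)*d^5 - 30*d^4 + 70*sqrt(2)*d^3 + 360*d^2 - 432*sqrt(2)*d - 1728))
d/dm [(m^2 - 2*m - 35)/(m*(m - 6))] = 2*(-2*m^2 + 35*m - 105)/(m^2*(m^2 - 12*m + 36))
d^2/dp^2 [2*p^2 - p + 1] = 4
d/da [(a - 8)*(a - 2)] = 2*a - 10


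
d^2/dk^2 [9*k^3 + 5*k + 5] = 54*k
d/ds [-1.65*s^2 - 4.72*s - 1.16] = -3.3*s - 4.72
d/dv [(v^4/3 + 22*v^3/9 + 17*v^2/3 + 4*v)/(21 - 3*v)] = (-9*v^4 + 40*v^3 + 411*v^2 + 714*v + 252)/(27*(v^2 - 14*v + 49))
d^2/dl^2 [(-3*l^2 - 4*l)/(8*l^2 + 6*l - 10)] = (-28*l^3 - 180*l^2 - 240*l - 135)/(64*l^6 + 144*l^5 - 132*l^4 - 333*l^3 + 165*l^2 + 225*l - 125)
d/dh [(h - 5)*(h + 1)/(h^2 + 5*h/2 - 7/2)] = 2*(13*h^2 + 6*h + 53)/(4*h^4 + 20*h^3 - 3*h^2 - 70*h + 49)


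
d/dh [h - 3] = 1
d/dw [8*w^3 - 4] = 24*w^2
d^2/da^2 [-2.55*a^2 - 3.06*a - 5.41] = -5.10000000000000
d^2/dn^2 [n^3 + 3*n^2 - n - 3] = 6*n + 6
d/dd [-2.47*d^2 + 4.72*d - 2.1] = 4.72 - 4.94*d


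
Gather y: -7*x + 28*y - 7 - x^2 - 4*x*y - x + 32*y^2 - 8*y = -x^2 - 8*x + 32*y^2 + y*(20 - 4*x) - 7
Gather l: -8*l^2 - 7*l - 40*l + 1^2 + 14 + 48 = -8*l^2 - 47*l + 63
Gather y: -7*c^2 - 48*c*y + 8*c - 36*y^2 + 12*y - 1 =-7*c^2 + 8*c - 36*y^2 + y*(12 - 48*c) - 1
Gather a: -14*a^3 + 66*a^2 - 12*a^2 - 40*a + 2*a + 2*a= -14*a^3 + 54*a^2 - 36*a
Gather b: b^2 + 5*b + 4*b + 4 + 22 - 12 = b^2 + 9*b + 14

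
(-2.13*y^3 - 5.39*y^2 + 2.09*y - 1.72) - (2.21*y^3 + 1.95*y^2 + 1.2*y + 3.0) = -4.34*y^3 - 7.34*y^2 + 0.89*y - 4.72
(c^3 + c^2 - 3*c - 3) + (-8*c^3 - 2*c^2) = -7*c^3 - c^2 - 3*c - 3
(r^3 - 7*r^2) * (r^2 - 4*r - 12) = r^5 - 11*r^4 + 16*r^3 + 84*r^2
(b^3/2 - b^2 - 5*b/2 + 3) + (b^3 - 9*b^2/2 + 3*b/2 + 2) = 3*b^3/2 - 11*b^2/2 - b + 5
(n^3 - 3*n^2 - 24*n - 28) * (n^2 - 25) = n^5 - 3*n^4 - 49*n^3 + 47*n^2 + 600*n + 700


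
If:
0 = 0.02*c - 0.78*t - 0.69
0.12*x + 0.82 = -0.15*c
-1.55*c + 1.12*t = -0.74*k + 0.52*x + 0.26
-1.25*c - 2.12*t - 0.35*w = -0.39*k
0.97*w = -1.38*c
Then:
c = 1.91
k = -0.87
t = -0.84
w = -2.71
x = -9.22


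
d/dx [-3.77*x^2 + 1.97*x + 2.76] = 1.97 - 7.54*x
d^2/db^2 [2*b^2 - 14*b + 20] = 4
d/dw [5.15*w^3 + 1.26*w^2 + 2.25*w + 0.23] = 15.45*w^2 + 2.52*w + 2.25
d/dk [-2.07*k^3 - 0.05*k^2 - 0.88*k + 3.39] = -6.21*k^2 - 0.1*k - 0.88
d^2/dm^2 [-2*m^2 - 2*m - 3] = -4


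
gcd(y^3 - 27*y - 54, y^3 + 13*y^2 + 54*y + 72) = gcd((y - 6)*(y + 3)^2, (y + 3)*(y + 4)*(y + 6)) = y + 3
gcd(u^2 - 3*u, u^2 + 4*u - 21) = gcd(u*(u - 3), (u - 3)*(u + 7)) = u - 3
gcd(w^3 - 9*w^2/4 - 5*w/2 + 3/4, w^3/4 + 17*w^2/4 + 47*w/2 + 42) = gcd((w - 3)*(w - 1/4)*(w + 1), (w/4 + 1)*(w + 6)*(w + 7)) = 1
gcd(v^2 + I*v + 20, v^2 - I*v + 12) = v - 4*I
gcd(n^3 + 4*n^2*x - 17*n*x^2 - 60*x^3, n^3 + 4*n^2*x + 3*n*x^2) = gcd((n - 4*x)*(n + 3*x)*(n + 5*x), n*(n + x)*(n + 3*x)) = n + 3*x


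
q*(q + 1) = q^2 + q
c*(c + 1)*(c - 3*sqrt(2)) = c^3 - 3*sqrt(2)*c^2 + c^2 - 3*sqrt(2)*c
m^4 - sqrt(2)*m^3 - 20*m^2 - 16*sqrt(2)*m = m*(m - 4*sqrt(2))*(m + sqrt(2))*(m + 2*sqrt(2))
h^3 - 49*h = h*(h - 7)*(h + 7)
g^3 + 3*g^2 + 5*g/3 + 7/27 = (g + 1/3)^2*(g + 7/3)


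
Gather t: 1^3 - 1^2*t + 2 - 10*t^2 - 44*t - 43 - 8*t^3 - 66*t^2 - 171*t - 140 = -8*t^3 - 76*t^2 - 216*t - 180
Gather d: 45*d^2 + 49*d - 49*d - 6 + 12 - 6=45*d^2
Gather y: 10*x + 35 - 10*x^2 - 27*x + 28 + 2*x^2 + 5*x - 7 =-8*x^2 - 12*x + 56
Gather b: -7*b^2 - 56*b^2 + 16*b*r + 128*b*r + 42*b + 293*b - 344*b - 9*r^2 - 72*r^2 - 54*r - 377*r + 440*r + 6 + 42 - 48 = -63*b^2 + b*(144*r - 9) - 81*r^2 + 9*r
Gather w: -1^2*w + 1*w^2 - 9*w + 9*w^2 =10*w^2 - 10*w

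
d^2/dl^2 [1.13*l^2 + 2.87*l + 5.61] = 2.26000000000000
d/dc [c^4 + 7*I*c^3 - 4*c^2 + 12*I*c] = 4*c^3 + 21*I*c^2 - 8*c + 12*I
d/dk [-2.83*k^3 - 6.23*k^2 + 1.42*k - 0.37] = -8.49*k^2 - 12.46*k + 1.42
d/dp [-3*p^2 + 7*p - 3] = 7 - 6*p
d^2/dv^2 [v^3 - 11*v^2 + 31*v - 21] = 6*v - 22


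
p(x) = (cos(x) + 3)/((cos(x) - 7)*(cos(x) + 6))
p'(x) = (cos(x) + 3)*sin(x)/((cos(x) - 7)*(cos(x) + 6)^2) - sin(x)/((cos(x) - 7)*(cos(x) + 6)) + (cos(x) + 3)*sin(x)/((cos(x) - 7)^2*(cos(x) + 6))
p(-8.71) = -0.06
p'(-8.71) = -0.01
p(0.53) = -0.09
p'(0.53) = 0.01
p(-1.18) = -0.08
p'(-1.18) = -0.02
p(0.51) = -0.09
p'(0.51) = 0.01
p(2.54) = -0.05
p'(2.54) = 0.01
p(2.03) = -0.06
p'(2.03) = 0.02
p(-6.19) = -0.10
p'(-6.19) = 0.00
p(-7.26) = -0.08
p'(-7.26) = -0.02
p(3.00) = -0.05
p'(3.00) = 0.00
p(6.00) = -0.09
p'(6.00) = -0.00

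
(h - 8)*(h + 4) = h^2 - 4*h - 32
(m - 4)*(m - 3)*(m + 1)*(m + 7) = m^4 + m^3 - 37*m^2 + 47*m + 84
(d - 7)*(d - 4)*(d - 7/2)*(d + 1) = d^4 - 27*d^3/2 + 52*d^2 - 63*d/2 - 98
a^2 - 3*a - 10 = (a - 5)*(a + 2)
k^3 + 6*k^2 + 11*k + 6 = (k + 1)*(k + 2)*(k + 3)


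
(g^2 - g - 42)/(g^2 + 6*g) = (g - 7)/g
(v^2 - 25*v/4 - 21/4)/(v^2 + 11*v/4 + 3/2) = (v - 7)/(v + 2)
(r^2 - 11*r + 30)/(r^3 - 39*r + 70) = (r - 6)/(r^2 + 5*r - 14)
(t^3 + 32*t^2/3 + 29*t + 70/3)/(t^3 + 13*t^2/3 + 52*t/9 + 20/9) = 3*(t + 7)/(3*t + 2)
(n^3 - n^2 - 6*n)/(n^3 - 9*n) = (n + 2)/(n + 3)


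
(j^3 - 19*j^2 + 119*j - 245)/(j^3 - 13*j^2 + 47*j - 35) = (j - 7)/(j - 1)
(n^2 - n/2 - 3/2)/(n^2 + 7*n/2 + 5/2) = (2*n - 3)/(2*n + 5)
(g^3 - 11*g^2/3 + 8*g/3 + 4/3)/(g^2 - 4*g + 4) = g + 1/3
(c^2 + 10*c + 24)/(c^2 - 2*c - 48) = (c + 4)/(c - 8)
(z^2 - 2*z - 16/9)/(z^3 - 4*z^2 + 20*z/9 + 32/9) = 1/(z - 2)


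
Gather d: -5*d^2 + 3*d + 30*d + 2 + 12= -5*d^2 + 33*d + 14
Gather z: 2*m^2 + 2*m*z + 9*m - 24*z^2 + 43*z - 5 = 2*m^2 + 9*m - 24*z^2 + z*(2*m + 43) - 5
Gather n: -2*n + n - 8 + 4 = -n - 4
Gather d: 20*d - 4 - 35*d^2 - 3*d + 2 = -35*d^2 + 17*d - 2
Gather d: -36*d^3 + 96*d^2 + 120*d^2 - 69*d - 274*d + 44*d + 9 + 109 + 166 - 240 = -36*d^3 + 216*d^2 - 299*d + 44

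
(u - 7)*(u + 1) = u^2 - 6*u - 7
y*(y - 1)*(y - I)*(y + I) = y^4 - y^3 + y^2 - y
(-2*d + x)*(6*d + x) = -12*d^2 + 4*d*x + x^2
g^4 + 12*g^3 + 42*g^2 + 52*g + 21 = (g + 1)^2*(g + 3)*(g + 7)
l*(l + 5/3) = l^2 + 5*l/3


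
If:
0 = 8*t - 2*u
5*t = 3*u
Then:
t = 0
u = 0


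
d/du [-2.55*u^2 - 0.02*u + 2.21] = -5.1*u - 0.02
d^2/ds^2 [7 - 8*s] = 0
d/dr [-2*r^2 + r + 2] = 1 - 4*r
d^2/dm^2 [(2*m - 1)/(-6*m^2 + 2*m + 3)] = 4*(2*(2*m - 1)*(6*m - 1)^2 + (18*m - 5)*(-6*m^2 + 2*m + 3))/(-6*m^2 + 2*m + 3)^3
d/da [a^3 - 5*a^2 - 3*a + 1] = 3*a^2 - 10*a - 3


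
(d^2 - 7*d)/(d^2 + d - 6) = d*(d - 7)/(d^2 + d - 6)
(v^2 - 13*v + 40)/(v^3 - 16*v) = (v^2 - 13*v + 40)/(v*(v^2 - 16))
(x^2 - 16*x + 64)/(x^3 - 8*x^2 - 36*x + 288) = (x - 8)/(x^2 - 36)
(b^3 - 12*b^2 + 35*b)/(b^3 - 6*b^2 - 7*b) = (b - 5)/(b + 1)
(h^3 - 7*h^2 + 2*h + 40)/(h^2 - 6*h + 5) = (h^2 - 2*h - 8)/(h - 1)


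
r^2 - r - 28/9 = (r - 7/3)*(r + 4/3)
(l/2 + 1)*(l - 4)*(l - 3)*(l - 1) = l^4/2 - 3*l^3 + 3*l^2/2 + 13*l - 12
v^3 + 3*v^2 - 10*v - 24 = (v - 3)*(v + 2)*(v + 4)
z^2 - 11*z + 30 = (z - 6)*(z - 5)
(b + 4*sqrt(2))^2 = b^2 + 8*sqrt(2)*b + 32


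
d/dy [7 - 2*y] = -2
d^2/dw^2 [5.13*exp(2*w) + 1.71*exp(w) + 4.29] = (20.52*exp(w) + 1.71)*exp(w)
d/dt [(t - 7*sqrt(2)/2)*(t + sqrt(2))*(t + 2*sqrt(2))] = 3*t^2 - sqrt(2)*t - 17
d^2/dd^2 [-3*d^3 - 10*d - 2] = -18*d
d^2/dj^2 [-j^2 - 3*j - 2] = -2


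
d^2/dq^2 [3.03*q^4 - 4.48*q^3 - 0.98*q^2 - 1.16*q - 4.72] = 36.36*q^2 - 26.88*q - 1.96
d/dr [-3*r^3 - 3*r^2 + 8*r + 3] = -9*r^2 - 6*r + 8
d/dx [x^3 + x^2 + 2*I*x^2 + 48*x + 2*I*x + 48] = 3*x^2 + x*(2 + 4*I) + 48 + 2*I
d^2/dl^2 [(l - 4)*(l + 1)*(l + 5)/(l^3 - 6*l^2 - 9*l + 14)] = 4*(4*l^6 - 15*l^5 + 96*l^4 - 17*l^3 + 51*l^2 - 3300*l - 2651)/(l^9 - 18*l^8 + 81*l^7 + 150*l^6 - 1233*l^5 - 702*l^4 + 4395*l^3 - 126*l^2 - 5292*l + 2744)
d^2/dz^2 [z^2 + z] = 2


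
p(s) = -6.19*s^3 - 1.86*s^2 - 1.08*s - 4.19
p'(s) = -18.57*s^2 - 3.72*s - 1.08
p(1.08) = -15.32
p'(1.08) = -26.76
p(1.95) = -59.27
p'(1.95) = -78.95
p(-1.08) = 2.60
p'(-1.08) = -18.72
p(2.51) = -116.50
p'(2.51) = -127.41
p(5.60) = -1155.63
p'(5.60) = -604.27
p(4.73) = -705.96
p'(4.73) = -434.14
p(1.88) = -53.92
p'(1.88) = -73.71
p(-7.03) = 2062.06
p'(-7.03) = -892.67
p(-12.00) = 10437.25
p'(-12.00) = -2630.52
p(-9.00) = 4367.38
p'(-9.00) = -1471.77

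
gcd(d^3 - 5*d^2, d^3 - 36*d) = d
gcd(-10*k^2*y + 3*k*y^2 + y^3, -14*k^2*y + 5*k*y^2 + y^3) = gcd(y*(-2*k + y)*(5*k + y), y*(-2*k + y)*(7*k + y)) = -2*k*y + y^2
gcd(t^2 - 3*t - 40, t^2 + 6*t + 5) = t + 5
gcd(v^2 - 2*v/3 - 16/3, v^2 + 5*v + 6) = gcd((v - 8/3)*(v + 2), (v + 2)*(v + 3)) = v + 2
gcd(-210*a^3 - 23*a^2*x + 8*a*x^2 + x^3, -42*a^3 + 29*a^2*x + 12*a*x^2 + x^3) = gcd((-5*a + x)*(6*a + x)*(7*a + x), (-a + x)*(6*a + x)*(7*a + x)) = 42*a^2 + 13*a*x + x^2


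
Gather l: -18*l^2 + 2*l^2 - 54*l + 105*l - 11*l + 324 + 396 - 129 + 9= -16*l^2 + 40*l + 600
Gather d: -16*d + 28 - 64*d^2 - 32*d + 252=-64*d^2 - 48*d + 280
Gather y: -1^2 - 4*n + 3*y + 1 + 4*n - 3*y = 0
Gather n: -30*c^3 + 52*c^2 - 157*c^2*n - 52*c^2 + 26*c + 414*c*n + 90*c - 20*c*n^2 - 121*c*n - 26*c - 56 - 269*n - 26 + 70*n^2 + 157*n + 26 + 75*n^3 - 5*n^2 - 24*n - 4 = -30*c^3 + 90*c + 75*n^3 + n^2*(65 - 20*c) + n*(-157*c^2 + 293*c - 136) - 60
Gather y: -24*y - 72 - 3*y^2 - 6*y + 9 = -3*y^2 - 30*y - 63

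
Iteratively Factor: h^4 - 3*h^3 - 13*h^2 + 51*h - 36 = (h + 4)*(h^3 - 7*h^2 + 15*h - 9) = (h - 3)*(h + 4)*(h^2 - 4*h + 3) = (h - 3)^2*(h + 4)*(h - 1)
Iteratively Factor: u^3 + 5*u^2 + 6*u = (u + 2)*(u^2 + 3*u) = u*(u + 2)*(u + 3)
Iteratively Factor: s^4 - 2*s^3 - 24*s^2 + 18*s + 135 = (s + 3)*(s^3 - 5*s^2 - 9*s + 45) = (s - 3)*(s + 3)*(s^2 - 2*s - 15) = (s - 3)*(s + 3)^2*(s - 5)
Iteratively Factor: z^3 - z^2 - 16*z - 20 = (z + 2)*(z^2 - 3*z - 10) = (z - 5)*(z + 2)*(z + 2)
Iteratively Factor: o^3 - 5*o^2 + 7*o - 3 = (o - 1)*(o^2 - 4*o + 3) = (o - 1)^2*(o - 3)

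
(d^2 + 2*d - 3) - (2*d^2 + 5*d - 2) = -d^2 - 3*d - 1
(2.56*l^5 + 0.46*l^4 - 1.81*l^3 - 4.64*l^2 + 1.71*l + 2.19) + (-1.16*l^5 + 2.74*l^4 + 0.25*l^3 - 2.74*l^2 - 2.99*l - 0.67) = 1.4*l^5 + 3.2*l^4 - 1.56*l^3 - 7.38*l^2 - 1.28*l + 1.52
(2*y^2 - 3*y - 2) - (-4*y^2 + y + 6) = 6*y^2 - 4*y - 8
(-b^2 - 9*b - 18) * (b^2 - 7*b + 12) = -b^4 - 2*b^3 + 33*b^2 + 18*b - 216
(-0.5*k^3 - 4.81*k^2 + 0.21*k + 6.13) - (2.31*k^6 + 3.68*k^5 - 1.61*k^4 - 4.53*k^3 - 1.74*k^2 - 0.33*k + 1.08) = -2.31*k^6 - 3.68*k^5 + 1.61*k^4 + 4.03*k^3 - 3.07*k^2 + 0.54*k + 5.05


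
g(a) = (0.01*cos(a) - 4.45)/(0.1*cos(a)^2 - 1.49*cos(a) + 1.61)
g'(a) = (0.2*sin(a)*cos(a) - 1.49*sin(a))*(0.01*cos(a) - 4.45)/(0.1*cos(a)^2 - 1.49*cos(a) + 1.61)^2 - 0.01*sin(a)/(0.1*cos(a)^2 - 1.49*cos(a) + 1.61) = (0.001*cos(a)^2 - 0.89*cos(a) + 6.6144)*sin(a)/(0.01*cos(a)^4 - 0.298*cos(a)^3 + 2.5421*cos(a)^2 - 4.7978*cos(a) + 2.5921)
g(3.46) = -1.43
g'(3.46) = -0.24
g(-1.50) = -2.96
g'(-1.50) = -2.88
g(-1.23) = -3.96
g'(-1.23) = -4.72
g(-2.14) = -1.82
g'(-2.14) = -1.00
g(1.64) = -2.60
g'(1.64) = 2.27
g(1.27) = -3.78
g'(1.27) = 4.38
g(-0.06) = -19.97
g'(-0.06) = -6.95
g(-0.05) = -20.04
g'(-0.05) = -5.83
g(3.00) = -1.40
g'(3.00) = 0.10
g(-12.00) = -10.48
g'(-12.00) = 17.51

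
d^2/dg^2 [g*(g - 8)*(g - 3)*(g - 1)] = 12*g^2 - 72*g + 70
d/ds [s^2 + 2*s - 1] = 2*s + 2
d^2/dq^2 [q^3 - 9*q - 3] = 6*q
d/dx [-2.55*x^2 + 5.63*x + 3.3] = 5.63 - 5.1*x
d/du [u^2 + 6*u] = 2*u + 6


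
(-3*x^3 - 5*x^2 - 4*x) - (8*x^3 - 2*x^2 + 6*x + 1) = -11*x^3 - 3*x^2 - 10*x - 1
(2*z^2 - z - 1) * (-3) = -6*z^2 + 3*z + 3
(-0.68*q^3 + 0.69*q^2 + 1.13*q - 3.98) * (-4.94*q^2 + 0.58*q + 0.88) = 3.3592*q^5 - 3.803*q^4 - 5.7804*q^3 + 20.9238*q^2 - 1.314*q - 3.5024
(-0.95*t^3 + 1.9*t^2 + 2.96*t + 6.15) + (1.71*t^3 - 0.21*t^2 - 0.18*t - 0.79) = 0.76*t^3 + 1.69*t^2 + 2.78*t + 5.36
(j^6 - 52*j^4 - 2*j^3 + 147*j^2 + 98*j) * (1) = j^6 - 52*j^4 - 2*j^3 + 147*j^2 + 98*j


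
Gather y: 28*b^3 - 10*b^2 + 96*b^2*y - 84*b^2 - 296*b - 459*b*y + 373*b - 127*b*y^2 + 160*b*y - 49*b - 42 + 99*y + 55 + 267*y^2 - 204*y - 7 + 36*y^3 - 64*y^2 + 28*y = 28*b^3 - 94*b^2 + 28*b + 36*y^3 + y^2*(203 - 127*b) + y*(96*b^2 - 299*b - 77) + 6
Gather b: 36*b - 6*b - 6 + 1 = 30*b - 5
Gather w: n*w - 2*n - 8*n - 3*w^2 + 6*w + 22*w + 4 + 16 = -10*n - 3*w^2 + w*(n + 28) + 20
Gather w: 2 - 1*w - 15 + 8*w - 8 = 7*w - 21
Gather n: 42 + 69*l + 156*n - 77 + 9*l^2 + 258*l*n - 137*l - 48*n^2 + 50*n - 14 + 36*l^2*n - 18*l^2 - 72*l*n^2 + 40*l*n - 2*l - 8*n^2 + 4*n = -9*l^2 - 70*l + n^2*(-72*l - 56) + n*(36*l^2 + 298*l + 210) - 49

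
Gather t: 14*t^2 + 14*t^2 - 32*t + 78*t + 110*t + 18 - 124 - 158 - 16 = 28*t^2 + 156*t - 280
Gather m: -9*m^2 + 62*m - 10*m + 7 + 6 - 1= -9*m^2 + 52*m + 12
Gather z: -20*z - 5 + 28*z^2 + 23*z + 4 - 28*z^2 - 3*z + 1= 0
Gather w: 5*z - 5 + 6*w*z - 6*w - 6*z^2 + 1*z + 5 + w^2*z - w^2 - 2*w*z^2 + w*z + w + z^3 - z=w^2*(z - 1) + w*(-2*z^2 + 7*z - 5) + z^3 - 6*z^2 + 5*z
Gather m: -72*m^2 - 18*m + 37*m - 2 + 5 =-72*m^2 + 19*m + 3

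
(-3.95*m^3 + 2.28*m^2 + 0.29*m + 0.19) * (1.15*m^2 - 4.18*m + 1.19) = -4.5425*m^5 + 19.133*m^4 - 13.8974*m^3 + 1.7195*m^2 - 0.4491*m + 0.2261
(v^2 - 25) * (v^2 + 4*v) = v^4 + 4*v^3 - 25*v^2 - 100*v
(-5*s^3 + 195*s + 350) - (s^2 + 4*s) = -5*s^3 - s^2 + 191*s + 350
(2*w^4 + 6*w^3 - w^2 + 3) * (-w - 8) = -2*w^5 - 22*w^4 - 47*w^3 + 8*w^2 - 3*w - 24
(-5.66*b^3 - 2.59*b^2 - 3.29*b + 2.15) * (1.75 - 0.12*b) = 0.6792*b^4 - 9.5942*b^3 - 4.1377*b^2 - 6.0155*b + 3.7625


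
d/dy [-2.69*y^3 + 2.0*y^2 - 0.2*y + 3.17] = -8.07*y^2 + 4.0*y - 0.2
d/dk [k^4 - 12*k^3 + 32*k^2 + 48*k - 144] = 4*k^3 - 36*k^2 + 64*k + 48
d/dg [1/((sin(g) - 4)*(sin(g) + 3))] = (-sin(2*g) + cos(g))/((sin(g) - 4)^2*(sin(g) + 3)^2)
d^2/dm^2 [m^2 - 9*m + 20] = 2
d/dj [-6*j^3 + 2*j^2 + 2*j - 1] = -18*j^2 + 4*j + 2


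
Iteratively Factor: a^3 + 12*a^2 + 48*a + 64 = (a + 4)*(a^2 + 8*a + 16) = (a + 4)^2*(a + 4)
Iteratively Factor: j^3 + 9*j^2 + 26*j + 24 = (j + 4)*(j^2 + 5*j + 6) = (j + 3)*(j + 4)*(j + 2)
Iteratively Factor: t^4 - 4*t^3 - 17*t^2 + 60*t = (t)*(t^3 - 4*t^2 - 17*t + 60) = t*(t - 3)*(t^2 - t - 20) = t*(t - 5)*(t - 3)*(t + 4)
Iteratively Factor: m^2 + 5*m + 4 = (m + 1)*(m + 4)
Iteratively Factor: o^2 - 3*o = (o)*(o - 3)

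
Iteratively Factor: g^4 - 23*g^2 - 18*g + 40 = (g - 5)*(g^3 + 5*g^2 + 2*g - 8) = (g - 5)*(g - 1)*(g^2 + 6*g + 8) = (g - 5)*(g - 1)*(g + 4)*(g + 2)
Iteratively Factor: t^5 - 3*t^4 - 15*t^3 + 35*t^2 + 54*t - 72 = (t + 2)*(t^4 - 5*t^3 - 5*t^2 + 45*t - 36) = (t - 1)*(t + 2)*(t^3 - 4*t^2 - 9*t + 36) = (t - 3)*(t - 1)*(t + 2)*(t^2 - t - 12) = (t - 4)*(t - 3)*(t - 1)*(t + 2)*(t + 3)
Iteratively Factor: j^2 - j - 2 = (j + 1)*(j - 2)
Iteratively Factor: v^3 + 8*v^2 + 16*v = (v + 4)*(v^2 + 4*v) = (v + 4)^2*(v)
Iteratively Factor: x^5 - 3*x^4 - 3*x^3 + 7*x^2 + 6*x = (x - 2)*(x^4 - x^3 - 5*x^2 - 3*x) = (x - 2)*(x + 1)*(x^3 - 2*x^2 - 3*x) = (x - 2)*(x + 1)^2*(x^2 - 3*x) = x*(x - 2)*(x + 1)^2*(x - 3)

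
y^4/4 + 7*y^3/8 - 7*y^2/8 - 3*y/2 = y*(y/4 + 1)*(y - 3/2)*(y + 1)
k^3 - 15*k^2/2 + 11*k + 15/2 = (k - 5)*(k - 3)*(k + 1/2)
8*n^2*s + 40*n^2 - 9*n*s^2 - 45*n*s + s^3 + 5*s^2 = (-8*n + s)*(-n + s)*(s + 5)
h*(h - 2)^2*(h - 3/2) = h^4 - 11*h^3/2 + 10*h^2 - 6*h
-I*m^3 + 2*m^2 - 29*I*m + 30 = (m - 5*I)*(m + 6*I)*(-I*m + 1)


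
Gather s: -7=-7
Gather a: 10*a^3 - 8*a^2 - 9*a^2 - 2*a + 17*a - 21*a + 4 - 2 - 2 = 10*a^3 - 17*a^2 - 6*a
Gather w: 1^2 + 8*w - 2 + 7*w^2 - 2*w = 7*w^2 + 6*w - 1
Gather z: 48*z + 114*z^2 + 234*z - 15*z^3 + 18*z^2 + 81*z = -15*z^3 + 132*z^2 + 363*z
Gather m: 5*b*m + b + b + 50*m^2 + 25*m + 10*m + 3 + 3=2*b + 50*m^2 + m*(5*b + 35) + 6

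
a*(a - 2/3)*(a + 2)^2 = a^4 + 10*a^3/3 + 4*a^2/3 - 8*a/3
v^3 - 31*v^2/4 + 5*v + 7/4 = (v - 7)*(v - 1)*(v + 1/4)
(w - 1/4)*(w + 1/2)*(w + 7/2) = w^3 + 15*w^2/4 + 3*w/4 - 7/16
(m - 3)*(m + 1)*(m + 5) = m^3 + 3*m^2 - 13*m - 15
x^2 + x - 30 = (x - 5)*(x + 6)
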